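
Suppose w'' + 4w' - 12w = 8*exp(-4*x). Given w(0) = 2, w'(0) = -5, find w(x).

Characteristic equation r² + 4r - 12 = 0 factors as (r + 6)(r - 2) = 0, so r = -6, 2.
Hence w_h = C1*exp(-6*x) + C2*exp(2*x).
Try w_p = A*exp(-4*x). Substituting into the equation and dividing by exp(-4*x) gives A = -2/3, so w_p = -2*exp(-4*x)/3.
General solution: w = -2*exp(-4*x)/3 + C1*exp(-6*x) + C2*exp(2*x).
Apply the initial conditions: w(0) = -2/3 + C1 + C2 = 2 and w'(0) = 8/3 - 6*C1 + 2*C2 = -5. Solving gives C1 = 13/8, C2 = 25/24.

w = -2*exp(-4*x)/3 + 13*exp(-6*x)/8 + 25*exp(2*x)/24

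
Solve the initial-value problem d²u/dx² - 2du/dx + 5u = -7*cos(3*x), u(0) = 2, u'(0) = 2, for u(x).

Characteristic equation r² - 2r + 5 = 0 has discriminant (-2)² - 4·(5) = -16 < 0, so r = 1 ± 2i.
Hence u_h = C1*cos(2*x)*exp(x) + C2*exp(x)*sin(2*x).
Try u_p = A*cos(3*x) + B*sin(3*x). Substituting and equating the coefficients of cos(3x) and sin(3x) gives A = 7/13, B = 21/26, so u_p = 7*cos(3*x)/13 + 21*sin(3*x)/26.
General solution: u = 7*cos(3*x)/13 + 21*sin(3*x)/26 + C1*cos(2*x)*exp(x) + C2*exp(x)*sin(2*x).
Apply the initial conditions: u(0) = 7/13 + C1 = 2 and u'(0) = 63/26 + C1 + 2*C2 = 2. Solving gives C1 = 19/13, C2 = -49/52.

u = 7*cos(3*x)/13 + 21*sin(3*x)/26 - 49*exp(x)*sin(2*x)/52 + 19*cos(2*x)*exp(x)/13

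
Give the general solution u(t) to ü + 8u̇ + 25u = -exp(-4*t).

u = -exp(-4*t)/9 + C1*cos(3*t)*exp(-4*t) + C2*exp(-4*t)*sin(3*t)

Characteristic equation r² + 8r + 25 = 0 has discriminant (8)² - 4·(25) = -36 < 0, so r = -4 ± 3i.
Hence u_h = C1*cos(3*t)*exp(-4*t) + C2*exp(-4*t)*sin(3*t).
Try u_p = A*exp(-4*t). Substituting into the equation and dividing by exp(-4*t) gives A = -1/9, so u_p = -exp(-4*t)/9.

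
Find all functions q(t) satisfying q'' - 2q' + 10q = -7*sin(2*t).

q = -21*sin(2*t)/26 - 7*cos(2*t)/13 + C1*cos(3*t)*exp(t) + C2*exp(t)*sin(3*t)

Characteristic equation r² - 2r + 10 = 0 has discriminant (-2)² - 4·(10) = -36 < 0, so r = 1 ± 3i.
Hence q_h = C1*cos(3*t)*exp(t) + C2*exp(t)*sin(3*t).
Try q_p = A*cos(2*t) + B*sin(2*t). Substituting and equating the coefficients of cos(2t) and sin(2t) gives A = -7/13, B = -21/26, so q_p = -21*sin(2*t)/26 - 7*cos(2*t)/13.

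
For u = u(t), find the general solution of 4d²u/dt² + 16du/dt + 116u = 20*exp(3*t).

u = exp(3*t)/10 + C1*cos(5*t)*exp(-2*t) + C2*exp(-2*t)*sin(5*t)

Divide through by 4: u'' + 4u' + 29u = 5*exp(3*t).
Characteristic equation r² + 4r + 29 = 0 has discriminant (4)² - 4·(29) = -100 < 0, so r = -2 ± 5i.
Hence u_h = C1*cos(5*t)*exp(-2*t) + C2*exp(-2*t)*sin(5*t).
Try u_p = A*exp(3*t). Substituting into the equation and dividing by exp(3*t) gives A = 1/10, so u_p = exp(3*t)/10.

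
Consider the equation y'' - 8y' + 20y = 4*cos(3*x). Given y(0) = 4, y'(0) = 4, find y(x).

Characteristic equation r² - 8r + 20 = 0 has discriminant (-8)² - 4·(20) = -16 < 0, so r = 4 ± 2i.
Hence y_h = C1*cos(2*x)*exp(4*x) + C2*exp(4*x)*sin(2*x).
Try y_p = A*cos(3*x) + B*sin(3*x). Substituting and equating the coefficients of cos(3x) and sin(3x) gives A = 44/697, B = -96/697, so y_p = -96*sin(3*x)/697 + 44*cos(3*x)/697.
General solution: y = -96*sin(3*x)/697 + 44*cos(3*x)/697 + C1*cos(2*x)*exp(4*x) + C2*exp(4*x)*sin(2*x).
Apply the initial conditions: y(0) = 44/697 + C1 = 4 and y'(0) = -288/697 + 2*C2 + 4*C1 = 4. Solving gives C1 = 2744/697, C2 = -3950/697.

y = -96*sin(3*x)/697 + 44*cos(3*x)/697 - 3950*exp(4*x)*sin(2*x)/697 + 2744*cos(2*x)*exp(4*x)/697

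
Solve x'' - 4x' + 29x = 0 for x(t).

Characteristic equation r² - 4r + 29 = 0 has discriminant (-4)² - 4·(29) = -100 < 0, so r = 2 ± 5i.
Hence x_h = C1*cos(5*t)*exp(2*t) + C2*exp(2*t)*sin(5*t).

x = C1*cos(5*t)*exp(2*t) + C2*exp(2*t)*sin(5*t)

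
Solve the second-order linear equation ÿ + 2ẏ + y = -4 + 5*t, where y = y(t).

y = -14 + 5*t + C1*exp(-t) + C2*t*exp(-t)

Characteristic equation r² + 2r + 1 = 0 has discriminant (2)² - 4·(1) = 0, so r = -1 is a repeated root.
Hence y_h = (C1 + C2*t)*exp(-t).
For the particular solution try y_p = A0 + A1*t. Substituting and matching coefficients of each power of t gives A0 = -14, A1 = 5, so y_p = -14 + 5*t.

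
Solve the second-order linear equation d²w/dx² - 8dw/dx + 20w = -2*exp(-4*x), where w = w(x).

w = -exp(-4*x)/34 + C1*cos(2*x)*exp(4*x) + C2*exp(4*x)*sin(2*x)

Characteristic equation r² - 8r + 20 = 0 has discriminant (-8)² - 4·(20) = -16 < 0, so r = 4 ± 2i.
Hence w_h = C1*cos(2*x)*exp(4*x) + C2*exp(4*x)*sin(2*x).
Try w_p = A*exp(-4*x). Substituting into the equation and dividing by exp(-4*x) gives A = -1/34, so w_p = -exp(-4*x)/34.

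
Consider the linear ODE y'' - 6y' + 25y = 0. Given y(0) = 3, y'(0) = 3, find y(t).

y = 3*cos(4*t)*exp(3*t) - 3*exp(3*t)*sin(4*t)/2

Characteristic equation r² - 6r + 25 = 0 has discriminant (-6)² - 4·(25) = -64 < 0, so r = 3 ± 4i.
Hence y_h = C1*cos(4*t)*exp(3*t) + C2*exp(3*t)*sin(4*t).
Apply the initial conditions: y(0) = C1 = 3 and y'(0) = 3*C1 + 4*C2 = 3. Solving gives C1 = 3, C2 = -3/2.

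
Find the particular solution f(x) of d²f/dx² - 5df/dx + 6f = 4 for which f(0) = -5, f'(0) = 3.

Characteristic equation r² - 5r + 6 = 0 factors as (r - 2)(r - 3) = 0, so r = 2, 3.
Hence f_h = C1*exp(2*x) + C2*exp(3*x).
For the particular solution try f_p = A0. Substituting and matching coefficients of each power of x gives A0 = 2/3, so f_p = 2/3.
General solution: f = 2/3 + C1*exp(2*x) + C2*exp(3*x).
Apply the initial conditions: f(0) = 2/3 + C1 + C2 = -5 and f'(0) = 2*C1 + 3*C2 = 3. Solving gives C1 = -20, C2 = 43/3.

f = 2/3 - 20*exp(2*x) + 43*exp(3*x)/3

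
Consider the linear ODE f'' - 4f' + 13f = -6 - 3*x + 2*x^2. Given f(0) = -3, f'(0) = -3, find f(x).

f = -1158/2197 - 23*x/169 + 2*x**2/13 - 5433*cos(3*x)*exp(2*x)/2197 + 4574*exp(2*x)*sin(3*x)/6591

Characteristic equation r² - 4r + 13 = 0 has discriminant (-4)² - 4·(13) = -36 < 0, so r = 2 ± 3i.
Hence f_h = C1*cos(3*x)*exp(2*x) + C2*exp(2*x)*sin(3*x).
For the particular solution try f_p = A0 + A1*x + A2*x^2. Substituting and matching coefficients of each power of x gives A0 = -1158/2197, A1 = -23/169, A2 = 2/13, so f_p = -1158/2197 - 23*x/169 + 2*x^2/13.
General solution: f = -1158/2197 - 23*x/169 + 2*x^2/13 + C1*cos(3*x)*exp(2*x) + C2*exp(2*x)*sin(3*x).
Apply the initial conditions: f(0) = -1158/2197 + C1 = -3 and f'(0) = -23/169 + 2*C1 + 3*C2 = -3. Solving gives C1 = -5433/2197, C2 = 4574/6591.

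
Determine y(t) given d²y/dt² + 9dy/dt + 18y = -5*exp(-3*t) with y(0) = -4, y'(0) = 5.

y = -52*exp(-3*t)/9 + 16*exp(-6*t)/9 - 5*t*exp(-3*t)/3

Characteristic equation r² + 9r + 18 = 0 factors as (r + 3)(r + 6) = 0, so r = -3, -6.
Hence y_h = C1*exp(-3*t) + C2*exp(-6*t).
Since exp(-3*t) solves the homogeneous equation (r = -3 is a root of multiplicity 1), multiply the trial by t. Try y_p = A*t*exp(-3*t). Substituting into the equation and dividing by exp(-3*t) gives A = -5/3, so y_p = -5*t*exp(-3*t)/3.
General solution: y = C1*exp(-3*t) + C2*exp(-6*t) - 5*t*exp(-3*t)/3.
Apply the initial conditions: y(0) = C1 + C2 = -4 and y'(0) = -5/3 - 6*C2 - 3*C1 = 5. Solving gives C1 = -52/9, C2 = 16/9.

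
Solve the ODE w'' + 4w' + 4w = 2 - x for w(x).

w = 3/4 - x/4 + C1*exp(-2*x) + C2*x*exp(-2*x)

Characteristic equation r² + 4r + 4 = 0 has discriminant (4)² - 4·(4) = 0, so r = -2 is a repeated root.
Hence w_h = (C1 + C2*x)*exp(-2*x).
For the particular solution try w_p = A0 + A1*x. Substituting and matching coefficients of each power of x gives A0 = 3/4, A1 = -1/4, so w_p = 3/4 - x/4.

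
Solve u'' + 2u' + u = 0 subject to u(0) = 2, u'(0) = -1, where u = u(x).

u = 2*exp(-x) + x*exp(-x)

Characteristic equation r² + 2r + 1 = 0 has discriminant (2)² - 4·(1) = 0, so r = -1 is a repeated root.
Hence u_h = (C1 + C2*x)*exp(-x).
Apply the initial conditions: u(0) = C1 = 2 and u'(0) = C2 - C1 = -1. Solving gives C1 = 2, C2 = 1.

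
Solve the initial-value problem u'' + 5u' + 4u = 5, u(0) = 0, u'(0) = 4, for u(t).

Characteristic equation r² + 5r + 4 = 0 factors as (r + 1)(r + 4) = 0, so r = -1, -4.
Hence u_h = C1*exp(-t) + C2*exp(-4*t).
For the particular solution try u_p = A0. Substituting and matching coefficients of each power of t gives A0 = 5/4, so u_p = 5/4.
General solution: u = 5/4 + C1*exp(-t) + C2*exp(-4*t).
Apply the initial conditions: u(0) = 5/4 + C1 + C2 = 0 and u'(0) = -C1 - 4*C2 = 4. Solving gives C1 = -1/3, C2 = -11/12.

u = 5/4 - 11*exp(-4*t)/12 - exp(-t)/3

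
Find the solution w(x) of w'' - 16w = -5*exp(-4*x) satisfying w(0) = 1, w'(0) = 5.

w = -3*exp(-4*x)/64 + 67*exp(4*x)/64 + 5*x*exp(-4*x)/8

Characteristic equation r² - 16 = 0 factors as (r + 4)(r - 4) = 0, so r = -4, 4.
Hence w_h = C1*exp(-4*x) + C2*exp(4*x).
Since exp(-4*x) solves the homogeneous equation (r = -4 is a root of multiplicity 1), multiply the trial by x. Try w_p = A*x*exp(-4*x). Substituting into the equation and dividing by exp(-4*x) gives A = 5/8, so w_p = 5*x*exp(-4*x)/8.
General solution: w = C1*exp(-4*x) + C2*exp(4*x) + 5*x*exp(-4*x)/8.
Apply the initial conditions: w(0) = C1 + C2 = 1 and w'(0) = 5/8 - 4*C1 + 4*C2 = 5. Solving gives C1 = -3/64, C2 = 67/64.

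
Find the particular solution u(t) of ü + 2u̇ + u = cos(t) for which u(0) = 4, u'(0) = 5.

u = sin(t)/2 + 4*exp(-t) + 17*t*exp(-t)/2

Characteristic equation r² + 2r + 1 = 0 has discriminant (2)² - 4·(1) = 0, so r = -1 is a repeated root.
Hence u_h = (C1 + C2*t)*exp(-t).
Try u_p = A*cos(t) + B*sin(t). Substituting and equating the coefficients of cos(t) and sin(t) gives A = 0, B = 1/2, so u_p = sin(t)/2.
General solution: u = sin(t)/2 + C1*exp(-t) + C2*t*exp(-t).
Apply the initial conditions: u(0) = C1 = 4 and u'(0) = 1/2 + C2 - C1 = 5. Solving gives C1 = 4, C2 = 17/2.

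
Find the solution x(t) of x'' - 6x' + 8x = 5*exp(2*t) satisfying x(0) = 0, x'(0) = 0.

Characteristic equation r² - 6r + 8 = 0 factors as (r - 2)(r - 4) = 0, so r = 2, 4.
Hence x_h = C1*exp(2*t) + C2*exp(4*t).
Since exp(2*t) solves the homogeneous equation (r = 2 is a root of multiplicity 1), multiply the trial by t. Try x_p = A*t*exp(2*t). Substituting into the equation and dividing by exp(2*t) gives A = -5/2, so x_p = -5*t*exp(2*t)/2.
General solution: x = C1*exp(2*t) + C2*exp(4*t) - 5*t*exp(2*t)/2.
Apply the initial conditions: x(0) = C1 + C2 = 0 and x'(0) = -5/2 + 2*C1 + 4*C2 = 0. Solving gives C1 = -5/4, C2 = 5/4.

x = -5*exp(2*t)/4 + 5*exp(4*t)/4 - 5*t*exp(2*t)/2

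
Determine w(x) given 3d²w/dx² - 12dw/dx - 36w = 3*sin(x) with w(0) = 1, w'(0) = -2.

w = -13*sin(x)/185 + exp(6*x)/296 + 4*cos(x)/185 + 39*exp(-2*x)/40

Divide through by 3: w'' - 4w' - 12w = sin(x).
Characteristic equation r² - 4r - 12 = 0 factors as (r - 6)(r + 2) = 0, so r = 6, -2.
Hence w_h = C1*exp(6*x) + C2*exp(-2*x).
Try w_p = A*cos(x) + B*sin(x). Substituting and equating the coefficients of cos(x) and sin(x) gives A = 4/185, B = -13/185, so w_p = -13*sin(x)/185 + 4*cos(x)/185.
General solution: w = -13*sin(x)/185 + 4*cos(x)/185 + C1*exp(6*x) + C2*exp(-2*x).
Apply the initial conditions: w(0) = 4/185 + C1 + C2 = 1 and w'(0) = -13/185 - 2*C2 + 6*C1 = -2. Solving gives C1 = 1/296, C2 = 39/40.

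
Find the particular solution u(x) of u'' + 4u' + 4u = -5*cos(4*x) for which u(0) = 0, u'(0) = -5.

Characteristic equation r² + 4r + 4 = 0 has discriminant (4)² - 4·(4) = 0, so r = -2 is a repeated root.
Hence u_h = (C1 + C2*x)*exp(-2*x).
Try u_p = A*cos(4*x) + B*sin(4*x). Substituting and equating the coefficients of cos(4x) and sin(4x) gives A = 3/20, B = -1/5, so u_p = -sin(4*x)/5 + 3*cos(4*x)/20.
General solution: u = -sin(4*x)/5 + 3*cos(4*x)/20 + C1*exp(-2*x) + C2*x*exp(-2*x).
Apply the initial conditions: u(0) = 3/20 + C1 = 0 and u'(0) = -4/5 + C2 - 2*C1 = -5. Solving gives C1 = -3/20, C2 = -9/2.

u = -3*exp(-2*x)/20 - sin(4*x)/5 + 3*cos(4*x)/20 - 9*x*exp(-2*x)/2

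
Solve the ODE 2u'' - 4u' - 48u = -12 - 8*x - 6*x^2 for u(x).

u = 143/576 + x**2/8 + 7*x/48 + C1*exp(6*x) + C2*exp(-4*x)

Divide through by 2: u'' - 2u' - 24u = -6 - 4*x - 3*x^2.
Characteristic equation r² - 2r - 24 = 0 factors as (r - 6)(r + 4) = 0, so r = 6, -4.
Hence u_h = C1*exp(6*x) + C2*exp(-4*x).
For the particular solution try u_p = A0 + A1*x + A2*x^2. Substituting and matching coefficients of each power of x gives A0 = 143/576, A1 = 7/48, A2 = 1/8, so u_p = 143/576 + x^2/8 + 7*x/48.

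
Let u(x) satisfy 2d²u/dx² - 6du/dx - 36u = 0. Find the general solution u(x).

u = C1*exp(6*x) + C2*exp(-3*x)

Divide through by 2: u'' - 3u' - 18u = 0.
Characteristic equation r² - 3r - 18 = 0 factors as (r - 6)(r + 3) = 0, so r = 6, -3.
Hence u_h = C1*exp(6*x) + C2*exp(-3*x).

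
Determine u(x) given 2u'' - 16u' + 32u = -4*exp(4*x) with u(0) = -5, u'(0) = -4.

u = -5*exp(4*x) - x**2*exp(4*x) + 16*x*exp(4*x)

Divide through by 2: u'' - 8u' + 16u = -2*exp(4*x).
Characteristic equation r² - 8r + 16 = 0 has discriminant (-8)² - 4·(16) = 0, so r = 4 is a repeated root.
Hence u_h = (C1 + C2*x)*exp(4*x).
Since exp(4*x) solves the homogeneous equation (r = 4 is a root of multiplicity 2), multiply the trial by x^2. Try u_p = A*x^2*exp(4*x). Substituting into the equation and dividing by exp(4*x) gives A = -1, so u_p = -x^2*exp(4*x).
General solution: u = C1*exp(4*x) - x^2*exp(4*x) + C2*x*exp(4*x).
Apply the initial conditions: u(0) = C1 = -5 and u'(0) = C2 + 4*C1 = -4. Solving gives C1 = -5, C2 = 16.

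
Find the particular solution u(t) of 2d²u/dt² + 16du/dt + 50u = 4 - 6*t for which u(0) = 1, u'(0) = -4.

u = 74/625 - 3*t/25 - 221*exp(-4*t)*sin(3*t)/1875 + 551*cos(3*t)*exp(-4*t)/625

Divide through by 2: u'' + 8u' + 25u = 2 - 3*t.
Characteristic equation r² + 8r + 25 = 0 has discriminant (8)² - 4·(25) = -36 < 0, so r = -4 ± 3i.
Hence u_h = C1*cos(3*t)*exp(-4*t) + C2*exp(-4*t)*sin(3*t).
For the particular solution try u_p = A0 + A1*t. Substituting and matching coefficients of each power of t gives A0 = 74/625, A1 = -3/25, so u_p = 74/625 - 3*t/25.
General solution: u = 74/625 - 3*t/25 + C1*cos(3*t)*exp(-4*t) + C2*exp(-4*t)*sin(3*t).
Apply the initial conditions: u(0) = 74/625 + C1 = 1 and u'(0) = -3/25 - 4*C1 + 3*C2 = -4. Solving gives C1 = 551/625, C2 = -221/1875.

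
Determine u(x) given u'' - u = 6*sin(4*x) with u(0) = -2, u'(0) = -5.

u = -95*exp(x)/34 - 6*sin(4*x)/17 + 27*exp(-x)/34

Characteristic equation r² - 1 = 0 factors as (r + 1)(r - 1) = 0, so r = -1, 1.
Hence u_h = C1*exp(-x) + C2*exp(x).
Try u_p = A*cos(4*x) + B*sin(4*x). Substituting and equating the coefficients of cos(4x) and sin(4x) gives A = 0, B = -6/17, so u_p = -6*sin(4*x)/17.
General solution: u = -6*sin(4*x)/17 + C1*exp(-x) + C2*exp(x).
Apply the initial conditions: u(0) = C1 + C2 = -2 and u'(0) = -24/17 + C2 - C1 = -5. Solving gives C1 = 27/34, C2 = -95/34.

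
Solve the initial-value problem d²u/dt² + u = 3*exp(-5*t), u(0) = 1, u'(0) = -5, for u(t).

u = -115*sin(t)/26 + 3*exp(-5*t)/26 + 23*cos(t)/26

Characteristic equation r² + 1 = 0 has discriminant (0)² - 4·(1) = -4 < 0, so r = ± i.
Hence u_h = C1*cos(t) + C2*sin(t).
Try u_p = A*exp(-5*t). Substituting into the equation and dividing by exp(-5*t) gives A = 3/26, so u_p = 3*exp(-5*t)/26.
General solution: u = 3*exp(-5*t)/26 + C1*cos(t) + C2*sin(t).
Apply the initial conditions: u(0) = 3/26 + C1 = 1 and u'(0) = -15/26 + C2 = -5. Solving gives C1 = 23/26, C2 = -115/26.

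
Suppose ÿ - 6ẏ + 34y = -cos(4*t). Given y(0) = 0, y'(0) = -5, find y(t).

Characteristic equation r² - 6r + 34 = 0 has discriminant (-6)² - 4·(34) = -100 < 0, so r = 3 ± 5i.
Hence y_h = C1*cos(5*t)*exp(3*t) + C2*exp(3*t)*sin(5*t).
Try y_p = A*cos(4*t) + B*sin(4*t). Substituting and equating the coefficients of cos(4t) and sin(4t) gives A = -1/50, B = 2/75, so y_p = -cos(4*t)/50 + 2*sin(4*t)/75.
General solution: y = -cos(4*t)/50 + 2*sin(4*t)/75 + C1*cos(5*t)*exp(3*t) + C2*exp(3*t)*sin(5*t).
Apply the initial conditions: y(0) = -1/50 + C1 = 0 and y'(0) = 8/75 + 3*C1 + 5*C2 = -5. Solving gives C1 = 1/50, C2 = -31/30.

y = -cos(4*t)/50 + 2*sin(4*t)/75 - 31*exp(3*t)*sin(5*t)/30 + cos(5*t)*exp(3*t)/50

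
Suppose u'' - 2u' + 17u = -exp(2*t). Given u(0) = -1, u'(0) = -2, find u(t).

Characteristic equation r² - 2r + 17 = 0 has discriminant (-2)² - 4·(17) = -64 < 0, so r = 1 ± 4i.
Hence u_h = C1*cos(4*t)*exp(t) + C2*exp(t)*sin(4*t).
Try u_p = A*exp(2*t). Substituting into the equation and dividing by exp(2*t) gives A = -1/17, so u_p = -exp(2*t)/17.
General solution: u = -exp(2*t)/17 + C1*cos(4*t)*exp(t) + C2*exp(t)*sin(4*t).
Apply the initial conditions: u(0) = -1/17 + C1 = -1 and u'(0) = -2/17 + C1 + 4*C2 = -2. Solving gives C1 = -16/17, C2 = -4/17.

u = -exp(2*t)/17 - 16*cos(4*t)*exp(t)/17 - 4*exp(t)*sin(4*t)/17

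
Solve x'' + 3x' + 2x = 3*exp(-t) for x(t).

x = C1*exp(-2*t) + C2*exp(-t) + 3*t*exp(-t)

Characteristic equation r² + 3r + 2 = 0 factors as (r + 2)(r + 1) = 0, so r = -2, -1.
Hence x_h = C1*exp(-2*t) + C2*exp(-t).
Since exp(-t) solves the homogeneous equation (r = -1 is a root of multiplicity 1), multiply the trial by t. Try x_p = A*t*exp(-t). Substituting into the equation and dividing by exp(-t) gives A = 3, so x_p = 3*t*exp(-t).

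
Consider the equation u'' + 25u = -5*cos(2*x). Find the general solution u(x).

Characteristic equation r² + 25 = 0 has discriminant (0)² - 4·(25) = -100 < 0, so r = ± 5i.
Hence u_h = C1*cos(5*x) + C2*sin(5*x).
Try u_p = A*cos(2*x) + B*sin(2*x). Substituting and equating the coefficients of cos(2x) and sin(2x) gives A = -5/21, B = 0, so u_p = -5*cos(2*x)/21.

u = -5*cos(2*x)/21 + C1*cos(5*x) + C2*sin(5*x)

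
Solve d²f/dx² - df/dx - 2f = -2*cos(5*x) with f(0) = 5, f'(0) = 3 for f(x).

f = 5*sin(5*x)/377 + 27*cos(5*x)/377 + 30*exp(-x)/13 + 76*exp(2*x)/29

Characteristic equation r² - r - 2 = 0 factors as (r + 1)(r - 2) = 0, so r = -1, 2.
Hence f_h = C1*exp(-x) + C2*exp(2*x).
Try f_p = A*cos(5*x) + B*sin(5*x). Substituting and equating the coefficients of cos(5x) and sin(5x) gives A = 27/377, B = 5/377, so f_p = 5*sin(5*x)/377 + 27*cos(5*x)/377.
General solution: f = 5*sin(5*x)/377 + 27*cos(5*x)/377 + C1*exp(-x) + C2*exp(2*x).
Apply the initial conditions: f(0) = 27/377 + C1 + C2 = 5 and f'(0) = 25/377 - C1 + 2*C2 = 3. Solving gives C1 = 30/13, C2 = 76/29.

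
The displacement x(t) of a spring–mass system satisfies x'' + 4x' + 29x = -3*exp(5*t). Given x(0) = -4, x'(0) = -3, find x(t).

Characteristic equation r² + 4r + 29 = 0 has discriminant (4)² - 4·(29) = -100 < 0, so r = -2 ± 5i.
Hence x_h = C1*cos(5*t)*exp(-2*t) + C2*exp(-2*t)*sin(5*t).
Try x_p = A*exp(5*t). Substituting into the equation and dividing by exp(5*t) gives A = -3/74, so x_p = -3*exp(5*t)/74.
General solution: x = -3*exp(5*t)/74 + C1*cos(5*t)*exp(-2*t) + C2*exp(-2*t)*sin(5*t).
Apply the initial conditions: x(0) = -3/74 + C1 = -4 and x'(0) = -15/74 - 2*C1 + 5*C2 = -3. Solving gives C1 = -293/74, C2 = -793/370.

x = -3*exp(5*t)/74 - 793*exp(-2*t)*sin(5*t)/370 - 293*cos(5*t)*exp(-2*t)/74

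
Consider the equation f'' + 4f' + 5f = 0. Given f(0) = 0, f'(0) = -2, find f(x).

Characteristic equation r² + 4r + 5 = 0 has discriminant (4)² - 4·(5) = -4 < 0, so r = -2 ± i.
Hence f_h = C1*cos(x)*exp(-2*x) + C2*exp(-2*x)*sin(x).
Apply the initial conditions: f(0) = C1 = 0 and f'(0) = C2 - 2*C1 = -2. Solving gives C1 = 0, C2 = -2.

f = -2*exp(-2*x)*sin(x)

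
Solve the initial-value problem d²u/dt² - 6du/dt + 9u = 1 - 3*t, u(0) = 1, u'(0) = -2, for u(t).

Characteristic equation r² - 6r + 9 = 0 has discriminant (-6)² - 4·(9) = 0, so r = 3 is a repeated root.
Hence u_h = (C1 + C2*t)*exp(3*t).
For the particular solution try u_p = A0 + A1*t. Substituting and matching coefficients of each power of t gives A0 = -1/9, A1 = -1/3, so u_p = -1/9 - t/3.
General solution: u = -1/9 - t/3 + C1*exp(3*t) + C2*t*exp(3*t).
Apply the initial conditions: u(0) = -1/9 + C1 = 1 and u'(0) = -1/3 + C2 + 3*C1 = -2. Solving gives C1 = 10/9, C2 = -5.

u = -1/9 - t/3 + 10*exp(3*t)/9 - 5*t*exp(3*t)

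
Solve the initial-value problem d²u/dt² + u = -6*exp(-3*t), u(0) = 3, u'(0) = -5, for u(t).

Characteristic equation r² + 1 = 0 has discriminant (0)² - 4·(1) = -4 < 0, so r = ± i.
Hence u_h = C1*cos(t) + C2*sin(t).
Try u_p = A*exp(-3*t). Substituting into the equation and dividing by exp(-3*t) gives A = -3/5, so u_p = -3*exp(-3*t)/5.
General solution: u = -3*exp(-3*t)/5 + C1*cos(t) + C2*sin(t).
Apply the initial conditions: u(0) = -3/5 + C1 = 3 and u'(0) = 9/5 + C2 = -5. Solving gives C1 = 18/5, C2 = -34/5.

u = -34*sin(t)/5 - 3*exp(-3*t)/5 + 18*cos(t)/5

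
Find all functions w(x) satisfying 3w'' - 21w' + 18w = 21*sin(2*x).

w = 7*sin(2*x)/100 + 49*cos(2*x)/100 + C1*exp(x) + C2*exp(6*x)

Divide through by 3: w'' - 7w' + 6w = 7*sin(2*x).
Characteristic equation r² - 7r + 6 = 0 factors as (r - 1)(r - 6) = 0, so r = 1, 6.
Hence w_h = C1*exp(x) + C2*exp(6*x).
Try w_p = A*cos(2*x) + B*sin(2*x). Substituting and equating the coefficients of cos(2x) and sin(2x) gives A = 49/100, B = 7/100, so w_p = 7*sin(2*x)/100 + 49*cos(2*x)/100.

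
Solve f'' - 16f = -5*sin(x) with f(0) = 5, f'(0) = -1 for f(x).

f = 5*sin(x)/17 + 159*exp(4*x)/68 + 181*exp(-4*x)/68

Characteristic equation r² - 16 = 0 factors as (r + 4)(r - 4) = 0, so r = -4, 4.
Hence f_h = C1*exp(-4*x) + C2*exp(4*x).
Try f_p = A*cos(x) + B*sin(x). Substituting and equating the coefficients of cos(x) and sin(x) gives A = 0, B = 5/17, so f_p = 5*sin(x)/17.
General solution: f = 5*sin(x)/17 + C1*exp(-4*x) + C2*exp(4*x).
Apply the initial conditions: f(0) = C1 + C2 = 5 and f'(0) = 5/17 - 4*C1 + 4*C2 = -1. Solving gives C1 = 181/68, C2 = 159/68.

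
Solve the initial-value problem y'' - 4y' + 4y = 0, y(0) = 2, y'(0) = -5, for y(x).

y = 2*exp(2*x) - 9*x*exp(2*x)

Characteristic equation r² - 4r + 4 = 0 has discriminant (-4)² - 4·(4) = 0, so r = 2 is a repeated root.
Hence y_h = (C1 + C2*x)*exp(2*x).
Apply the initial conditions: y(0) = C1 = 2 and y'(0) = C2 + 2*C1 = -5. Solving gives C1 = 2, C2 = -9.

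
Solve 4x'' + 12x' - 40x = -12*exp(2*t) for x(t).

Divide through by 4: x'' + 3x' - 10x = -3*exp(2*t).
Characteristic equation r² + 3r - 10 = 0 factors as (r - 2)(r + 5) = 0, so r = 2, -5.
Hence x_h = C1*exp(2*t) + C2*exp(-5*t).
Since exp(2*t) solves the homogeneous equation (r = 2 is a root of multiplicity 1), multiply the trial by t. Try x_p = A*t*exp(2*t). Substituting into the equation and dividing by exp(2*t) gives A = -3/7, so x_p = -3*t*exp(2*t)/7.

x = C1*exp(2*t) + C2*exp(-5*t) - 3*t*exp(2*t)/7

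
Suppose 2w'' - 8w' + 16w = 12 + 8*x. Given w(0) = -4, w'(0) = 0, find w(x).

Divide through by 2: w'' - 4w' + 8w = 6 + 4*x.
Characteristic equation r² - 4r + 8 = 0 has discriminant (-4)² - 4·(8) = -16 < 0, so r = 2 ± 2i.
Hence w_h = C1*cos(2*x)*exp(2*x) + C2*exp(2*x)*sin(2*x).
For the particular solution try w_p = A0 + A1*x. Substituting and matching coefficients of each power of x gives A0 = 1, A1 = 1/2, so w_p = 1 + x/2.
General solution: w = 1 + x/2 + C1*cos(2*x)*exp(2*x) + C2*exp(2*x)*sin(2*x).
Apply the initial conditions: w(0) = 1 + C1 = -4 and w'(0) = 1/2 + 2*C1 + 2*C2 = 0. Solving gives C1 = -5, C2 = 19/4.

w = 1 + x/2 - 5*cos(2*x)*exp(2*x) + 19*exp(2*x)*sin(2*x)/4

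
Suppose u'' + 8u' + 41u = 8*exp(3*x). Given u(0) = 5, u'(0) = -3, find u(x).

Characteristic equation r² + 8r + 41 = 0 has discriminant (8)² - 4·(41) = -100 < 0, so r = -4 ± 5i.
Hence u_h = C1*cos(5*x)*exp(-4*x) + C2*exp(-4*x)*sin(5*x).
Try u_p = A*exp(3*x). Substituting into the equation and dividing by exp(3*x) gives A = 4/37, so u_p = 4*exp(3*x)/37.
General solution: u = 4*exp(3*x)/37 + C1*cos(5*x)*exp(-4*x) + C2*exp(-4*x)*sin(5*x).
Apply the initial conditions: u(0) = 4/37 + C1 = 5 and u'(0) = 12/37 - 4*C1 + 5*C2 = -3. Solving gives C1 = 181/37, C2 = 601/185.

u = 4*exp(3*x)/37 + 181*cos(5*x)*exp(-4*x)/37 + 601*exp(-4*x)*sin(5*x)/185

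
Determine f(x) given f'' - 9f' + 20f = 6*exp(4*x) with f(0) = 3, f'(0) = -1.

Characteristic equation r² - 9r + 20 = 0 factors as (r - 5)(r - 4) = 0, so r = 5, 4.
Hence f_h = C1*exp(5*x) + C2*exp(4*x).
Since exp(4*x) solves the homogeneous equation (r = 4 is a root of multiplicity 1), multiply the trial by x. Try f_p = A*x*exp(4*x). Substituting into the equation and dividing by exp(4*x) gives A = -6, so f_p = -6*x*exp(4*x).
General solution: f = C1*exp(5*x) + C2*exp(4*x) - 6*x*exp(4*x).
Apply the initial conditions: f(0) = C1 + C2 = 3 and f'(0) = -6 + 4*C2 + 5*C1 = -1. Solving gives C1 = -7, C2 = 10.

f = -7*exp(5*x) + 10*exp(4*x) - 6*x*exp(4*x)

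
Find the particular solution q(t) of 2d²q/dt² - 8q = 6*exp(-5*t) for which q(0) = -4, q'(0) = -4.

q = -81*exp(2*t)/28 - 5*exp(-2*t)/4 + exp(-5*t)/7

Divide through by 2: q'' - 4q = 3*exp(-5*t).
Characteristic equation r² - 4 = 0 factors as (r + 2)(r - 2) = 0, so r = -2, 2.
Hence q_h = C1*exp(-2*t) + C2*exp(2*t).
Try q_p = A*exp(-5*t). Substituting into the equation and dividing by exp(-5*t) gives A = 1/7, so q_p = exp(-5*t)/7.
General solution: q = exp(-5*t)/7 + C1*exp(-2*t) + C2*exp(2*t).
Apply the initial conditions: q(0) = 1/7 + C1 + C2 = -4 and q'(0) = -5/7 - 2*C1 + 2*C2 = -4. Solving gives C1 = -5/4, C2 = -81/28.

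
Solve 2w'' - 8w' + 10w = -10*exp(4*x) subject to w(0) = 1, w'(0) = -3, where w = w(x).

w = -exp(4*x) - 3*exp(2*x)*sin(x) + 2*cos(x)*exp(2*x)

Divide through by 2: w'' - 4w' + 5w = -5*exp(4*x).
Characteristic equation r² - 4r + 5 = 0 has discriminant (-4)² - 4·(5) = -4 < 0, so r = 2 ± i.
Hence w_h = C1*cos(x)*exp(2*x) + C2*exp(2*x)*sin(x).
Try w_p = A*exp(4*x). Substituting into the equation and dividing by exp(4*x) gives A = -1, so w_p = -exp(4*x).
General solution: w = -exp(4*x) + C1*cos(x)*exp(2*x) + C2*exp(2*x)*sin(x).
Apply the initial conditions: w(0) = -1 + C1 = 1 and w'(0) = -4 + C2 + 2*C1 = -3. Solving gives C1 = 2, C2 = -3.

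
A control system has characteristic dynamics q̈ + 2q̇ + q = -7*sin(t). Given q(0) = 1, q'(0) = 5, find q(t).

q = -5*exp(-t)/2 + 7*cos(t)/2 + 5*t*exp(-t)/2

Characteristic equation r² + 2r + 1 = 0 has discriminant (2)² - 4·(1) = 0, so r = -1 is a repeated root.
Hence q_h = (C1 + C2*t)*exp(-t).
Try q_p = A*cos(t) + B*sin(t). Substituting and equating the coefficients of cos(t) and sin(t) gives A = 7/2, B = 0, so q_p = 7*cos(t)/2.
General solution: q = 7*cos(t)/2 + C1*exp(-t) + C2*t*exp(-t).
Apply the initial conditions: q(0) = 7/2 + C1 = 1 and q'(0) = C2 - C1 = 5. Solving gives C1 = -5/2, C2 = 5/2.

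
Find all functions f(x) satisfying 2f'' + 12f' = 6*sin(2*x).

f = C2 - 9*cos(2*x)/40 - 3*sin(2*x)/40 + C1*exp(-6*x)

Divide through by 2: f'' + 6f' = 3*sin(2*x).
Characteristic equation r² + 6r = 0 factors as (r + 6)r = 0, so r = -6, 0.
Hence f_h = C1*exp(-6*x) + C2.
Try f_p = A*cos(2*x) + B*sin(2*x). Substituting and equating the coefficients of cos(2x) and sin(2x) gives A = -9/40, B = -3/40, so f_p = -9*cos(2*x)/40 - 3*sin(2*x)/40.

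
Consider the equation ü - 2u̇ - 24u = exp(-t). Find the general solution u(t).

Characteristic equation r² - 2r - 24 = 0 factors as (r + 4)(r - 6) = 0, so r = -4, 6.
Hence u_h = C1*exp(-4*t) + C2*exp(6*t).
Try u_p = A*exp(-t). Substituting into the equation and dividing by exp(-t) gives A = -1/21, so u_p = -exp(-t)/21.

u = -exp(-t)/21 + C1*exp(-4*t) + C2*exp(6*t)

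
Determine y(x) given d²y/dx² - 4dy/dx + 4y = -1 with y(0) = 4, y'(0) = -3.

Characteristic equation r² - 4r + 4 = 0 has discriminant (-4)² - 4·(4) = 0, so r = 2 is a repeated root.
Hence y_h = (C1 + C2*x)*exp(2*x).
For the particular solution try y_p = A0. Substituting and matching coefficients of each power of x gives A0 = -1/4, so y_p = -1/4.
General solution: y = -1/4 + C1*exp(2*x) + C2*x*exp(2*x).
Apply the initial conditions: y(0) = -1/4 + C1 = 4 and y'(0) = C2 + 2*C1 = -3. Solving gives C1 = 17/4, C2 = -23/2.

y = -1/4 + 17*exp(2*x)/4 - 23*x*exp(2*x)/2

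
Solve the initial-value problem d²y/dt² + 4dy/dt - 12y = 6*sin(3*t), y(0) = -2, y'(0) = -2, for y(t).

y = -41*exp(2*t)/26 - 14*sin(3*t)/65 - 8*cos(3*t)/65 - 3*exp(-6*t)/10

Characteristic equation r² + 4r - 12 = 0 factors as (r - 2)(r + 6) = 0, so r = 2, -6.
Hence y_h = C1*exp(2*t) + C2*exp(-6*t).
Try y_p = A*cos(3*t) + B*sin(3*t). Substituting and equating the coefficients of cos(3t) and sin(3t) gives A = -8/65, B = -14/65, so y_p = -14*sin(3*t)/65 - 8*cos(3*t)/65.
General solution: y = -14*sin(3*t)/65 - 8*cos(3*t)/65 + C1*exp(2*t) + C2*exp(-6*t).
Apply the initial conditions: y(0) = -8/65 + C1 + C2 = -2 and y'(0) = -42/65 - 6*C2 + 2*C1 = -2. Solving gives C1 = -41/26, C2 = -3/10.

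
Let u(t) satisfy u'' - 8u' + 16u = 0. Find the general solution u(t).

Characteristic equation r² - 8r + 16 = 0 has discriminant (-8)² - 4·(16) = 0, so r = 4 is a repeated root.
Hence u_h = (C1 + C2*t)*exp(4*t).

u = C1*exp(4*t) + C2*t*exp(4*t)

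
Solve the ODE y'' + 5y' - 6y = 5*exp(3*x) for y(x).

Characteristic equation r² + 5r - 6 = 0 factors as (r - 1)(r + 6) = 0, so r = 1, -6.
Hence y_h = C1*exp(x) + C2*exp(-6*x).
Try y_p = A*exp(3*x). Substituting into the equation and dividing by exp(3*x) gives A = 5/18, so y_p = 5*exp(3*x)/18.

y = 5*exp(3*x)/18 + C1*exp(x) + C2*exp(-6*x)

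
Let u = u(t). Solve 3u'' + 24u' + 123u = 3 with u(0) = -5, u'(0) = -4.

Divide through by 3: u'' + 8u' + 41u = 1.
Characteristic equation r² + 8r + 41 = 0 has discriminant (8)² - 4·(41) = -100 < 0, so r = -4 ± 5i.
Hence u_h = C1*cos(5*t)*exp(-4*t) + C2*exp(-4*t)*sin(5*t).
For the particular solution try u_p = A0. Substituting and matching coefficients of each power of t gives A0 = 1/41, so u_p = 1/41.
General solution: u = 1/41 + C1*cos(5*t)*exp(-4*t) + C2*exp(-4*t)*sin(5*t).
Apply the initial conditions: u(0) = 1/41 + C1 = -5 and u'(0) = -4*C1 + 5*C2 = -4. Solving gives C1 = -206/41, C2 = -988/205.

u = 1/41 - 988*exp(-4*t)*sin(5*t)/205 - 206*cos(5*t)*exp(-4*t)/41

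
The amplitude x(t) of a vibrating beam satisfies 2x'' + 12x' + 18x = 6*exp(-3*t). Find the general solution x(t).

Divide through by 2: x'' + 6x' + 9x = 3*exp(-3*t).
Characteristic equation r² + 6r + 9 = 0 has discriminant (6)² - 4·(9) = 0, so r = -3 is a repeated root.
Hence x_h = (C1 + C2*t)*exp(-3*t).
Since exp(-3*t) solves the homogeneous equation (r = -3 is a root of multiplicity 2), multiply the trial by t^2. Try x_p = A*t^2*exp(-3*t). Substituting into the equation and dividing by exp(-3*t) gives A = 3/2, so x_p = 3*t^2*exp(-3*t)/2.

x = C1*exp(-3*t) + 3*t**2*exp(-3*t)/2 + C2*t*exp(-3*t)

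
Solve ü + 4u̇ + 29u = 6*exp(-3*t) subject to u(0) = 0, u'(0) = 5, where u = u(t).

u = 3*exp(-3*t)/13 - 3*cos(5*t)*exp(-2*t)/13 + 68*exp(-2*t)*sin(5*t)/65

Characteristic equation r² + 4r + 29 = 0 has discriminant (4)² - 4·(29) = -100 < 0, so r = -2 ± 5i.
Hence u_h = C1*cos(5*t)*exp(-2*t) + C2*exp(-2*t)*sin(5*t).
Try u_p = A*exp(-3*t). Substituting into the equation and dividing by exp(-3*t) gives A = 3/13, so u_p = 3*exp(-3*t)/13.
General solution: u = 3*exp(-3*t)/13 + C1*cos(5*t)*exp(-2*t) + C2*exp(-2*t)*sin(5*t).
Apply the initial conditions: u(0) = 3/13 + C1 = 0 and u'(0) = -9/13 - 2*C1 + 5*C2 = 5. Solving gives C1 = -3/13, C2 = 68/65.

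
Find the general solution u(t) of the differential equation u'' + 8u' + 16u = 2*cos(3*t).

Characteristic equation r² + 8r + 16 = 0 has discriminant (8)² - 4·(16) = 0, so r = -4 is a repeated root.
Hence u_h = (C1 + C2*t)*exp(-4*t).
Try u_p = A*cos(3*t) + B*sin(3*t). Substituting and equating the coefficients of cos(3t) and sin(3t) gives A = 14/625, B = 48/625, so u_p = 14*cos(3*t)/625 + 48*sin(3*t)/625.

u = 14*cos(3*t)/625 + 48*sin(3*t)/625 + C1*exp(-4*t) + C2*t*exp(-4*t)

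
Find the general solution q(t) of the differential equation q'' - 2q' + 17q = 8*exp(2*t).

Characteristic equation r² - 2r + 17 = 0 has discriminant (-2)² - 4·(17) = -64 < 0, so r = 1 ± 4i.
Hence q_h = C1*cos(4*t)*exp(t) + C2*exp(t)*sin(4*t).
Try q_p = A*exp(2*t). Substituting into the equation and dividing by exp(2*t) gives A = 8/17, so q_p = 8*exp(2*t)/17.

q = 8*exp(2*t)/17 + C1*cos(4*t)*exp(t) + C2*exp(t)*sin(4*t)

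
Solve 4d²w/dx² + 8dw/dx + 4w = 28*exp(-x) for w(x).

Divide through by 4: w'' + 2w' + w = 7*exp(-x).
Characteristic equation r² + 2r + 1 = 0 has discriminant (2)² - 4·(1) = 0, so r = -1 is a repeated root.
Hence w_h = (C1 + C2*x)*exp(-x).
Since exp(-x) solves the homogeneous equation (r = -1 is a root of multiplicity 2), multiply the trial by x^2. Try w_p = A*x^2*exp(-x). Substituting into the equation and dividing by exp(-x) gives A = 7/2, so w_p = 7*x^2*exp(-x)/2.

w = C1*exp(-x) + 7*x**2*exp(-x)/2 + C2*x*exp(-x)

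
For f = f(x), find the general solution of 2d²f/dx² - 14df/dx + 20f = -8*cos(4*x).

f = 6*cos(4*x)/205 + 28*sin(4*x)/205 + C1*exp(2*x) + C2*exp(5*x)

Divide through by 2: f'' - 7f' + 10f = -4*cos(4*x).
Characteristic equation r² - 7r + 10 = 0 factors as (r - 2)(r - 5) = 0, so r = 2, 5.
Hence f_h = C1*exp(2*x) + C2*exp(5*x).
Try f_p = A*cos(4*x) + B*sin(4*x). Substituting and equating the coefficients of cos(4x) and sin(4x) gives A = 6/205, B = 28/205, so f_p = 6*cos(4*x)/205 + 28*sin(4*x)/205.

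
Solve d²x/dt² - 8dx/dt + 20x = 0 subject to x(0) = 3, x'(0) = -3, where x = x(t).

Characteristic equation r² - 8r + 20 = 0 has discriminant (-8)² - 4·(20) = -16 < 0, so r = 4 ± 2i.
Hence x_h = C1*cos(2*t)*exp(4*t) + C2*exp(4*t)*sin(2*t).
Apply the initial conditions: x(0) = C1 = 3 and x'(0) = 2*C2 + 4*C1 = -3. Solving gives C1 = 3, C2 = -15/2.

x = 3*cos(2*t)*exp(4*t) - 15*exp(4*t)*sin(2*t)/2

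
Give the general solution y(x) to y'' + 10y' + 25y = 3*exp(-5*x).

y = C1*exp(-5*x) + 3*x**2*exp(-5*x)/2 + C2*x*exp(-5*x)

Characteristic equation r² + 10r + 25 = 0 has discriminant (10)² - 4·(25) = 0, so r = -5 is a repeated root.
Hence y_h = (C1 + C2*x)*exp(-5*x).
Since exp(-5*x) solves the homogeneous equation (r = -5 is a root of multiplicity 2), multiply the trial by x^2. Try y_p = A*x^2*exp(-5*x). Substituting into the equation and dividing by exp(-5*x) gives A = 3/2, so y_p = 3*x^2*exp(-5*x)/2.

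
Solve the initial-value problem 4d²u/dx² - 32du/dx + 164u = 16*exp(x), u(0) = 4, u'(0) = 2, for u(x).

u = 2*exp(x)/17 - 232*exp(4*x)*sin(5*x)/85 + 66*cos(5*x)*exp(4*x)/17

Divide through by 4: u'' - 8u' + 41u = 4*exp(x).
Characteristic equation r² - 8r + 41 = 0 has discriminant (-8)² - 4·(41) = -100 < 0, so r = 4 ± 5i.
Hence u_h = C1*cos(5*x)*exp(4*x) + C2*exp(4*x)*sin(5*x).
Try u_p = A*exp(x). Substituting into the equation and dividing by exp(x) gives A = 2/17, so u_p = 2*exp(x)/17.
General solution: u = 2*exp(x)/17 + C1*cos(5*x)*exp(4*x) + C2*exp(4*x)*sin(5*x).
Apply the initial conditions: u(0) = 2/17 + C1 = 4 and u'(0) = 2/17 + 4*C1 + 5*C2 = 2. Solving gives C1 = 66/17, C2 = -232/85.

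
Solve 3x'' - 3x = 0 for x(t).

x = C1*exp(-t) + C2*exp(t)

Divide through by 3: x'' - x = 0.
Characteristic equation r² - 1 = 0 factors as (r + 1)(r - 1) = 0, so r = -1, 1.
Hence x_h = C1*exp(-t) + C2*exp(t).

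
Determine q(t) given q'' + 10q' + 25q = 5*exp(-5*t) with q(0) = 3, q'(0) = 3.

q = 3*exp(-5*t) + 18*t*exp(-5*t) + 5*t**2*exp(-5*t)/2

Characteristic equation r² + 10r + 25 = 0 has discriminant (10)² - 4·(25) = 0, so r = -5 is a repeated root.
Hence q_h = (C1 + C2*t)*exp(-5*t).
Since exp(-5*t) solves the homogeneous equation (r = -5 is a root of multiplicity 2), multiply the trial by t^2. Try q_p = A*t^2*exp(-5*t). Substituting into the equation and dividing by exp(-5*t) gives A = 5/2, so q_p = 5*t^2*exp(-5*t)/2.
General solution: q = C1*exp(-5*t) + 5*t^2*exp(-5*t)/2 + C2*t*exp(-5*t).
Apply the initial conditions: q(0) = C1 = 3 and q'(0) = C2 - 5*C1 = 3. Solving gives C1 = 3, C2 = 18.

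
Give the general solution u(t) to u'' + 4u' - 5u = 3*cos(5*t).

u = -9*cos(5*t)/130 + 3*sin(5*t)/65 + C1*exp(-5*t) + C2*exp(t)

Characteristic equation r² + 4r - 5 = 0 factors as (r + 5)(r - 1) = 0, so r = -5, 1.
Hence u_h = C1*exp(-5*t) + C2*exp(t).
Try u_p = A*cos(5*t) + B*sin(5*t). Substituting and equating the coefficients of cos(5t) and sin(5t) gives A = -9/130, B = 3/65, so u_p = -9*cos(5*t)/130 + 3*sin(5*t)/65.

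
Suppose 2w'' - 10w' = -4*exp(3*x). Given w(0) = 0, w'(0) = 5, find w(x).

w = -17/15 + exp(3*x)/3 + 4*exp(5*x)/5

Divide through by 2: w'' - 5w' = -2*exp(3*x).
Characteristic equation r² - 5r = 0 factors as (r - 5)r = 0, so r = 5, 0.
Hence w_h = C1*exp(5*x) + C2.
Try w_p = A*exp(3*x). Substituting into the equation and dividing by exp(3*x) gives A = 1/3, so w_p = exp(3*x)/3.
General solution: w = C2 + exp(3*x)/3 + C1*exp(5*x).
Apply the initial conditions: w(0) = 1/3 + C1 + C2 = 0 and w'(0) = 1 + 5*C1 = 5. Solving gives C1 = 4/5, C2 = -17/15.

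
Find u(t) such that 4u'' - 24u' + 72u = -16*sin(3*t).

u = -8*cos(3*t)/45 - 4*sin(3*t)/45 + C1*cos(3*t)*exp(3*t) + C2*exp(3*t)*sin(3*t)

Divide through by 4: u'' - 6u' + 18u = -4*sin(3*t).
Characteristic equation r² - 6r + 18 = 0 has discriminant (-6)² - 4·(18) = -36 < 0, so r = 3 ± 3i.
Hence u_h = C1*cos(3*t)*exp(3*t) + C2*exp(3*t)*sin(3*t).
Try u_p = A*cos(3*t) + B*sin(3*t). Substituting and equating the coefficients of cos(3t) and sin(3t) gives A = -8/45, B = -4/45, so u_p = -8*cos(3*t)/45 - 4*sin(3*t)/45.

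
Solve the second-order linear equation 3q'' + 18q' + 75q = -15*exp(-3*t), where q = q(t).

Divide through by 3: q'' + 6q' + 25q = -5*exp(-3*t).
Characteristic equation r² + 6r + 25 = 0 has discriminant (6)² - 4·(25) = -64 < 0, so r = -3 ± 4i.
Hence q_h = C1*cos(4*t)*exp(-3*t) + C2*exp(-3*t)*sin(4*t).
Try q_p = A*exp(-3*t). Substituting into the equation and dividing by exp(-3*t) gives A = -5/16, so q_p = -5*exp(-3*t)/16.

q = -5*exp(-3*t)/16 + C1*cos(4*t)*exp(-3*t) + C2*exp(-3*t)*sin(4*t)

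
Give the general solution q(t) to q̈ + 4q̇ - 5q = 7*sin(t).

q = -21*sin(t)/26 - 7*cos(t)/13 + C1*exp(t) + C2*exp(-5*t)

Characteristic equation r² + 4r - 5 = 0 factors as (r - 1)(r + 5) = 0, so r = 1, -5.
Hence q_h = C1*exp(t) + C2*exp(-5*t).
Try q_p = A*cos(t) + B*sin(t). Substituting and equating the coefficients of cos(t) and sin(t) gives A = -7/13, B = -21/26, so q_p = -21*sin(t)/26 - 7*cos(t)/13.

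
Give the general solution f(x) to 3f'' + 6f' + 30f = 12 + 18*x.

f = 7/25 + 3*x/5 + C1*cos(3*x)*exp(-x) + C2*exp(-x)*sin(3*x)

Divide through by 3: f'' + 2f' + 10f = 4 + 6*x.
Characteristic equation r² + 2r + 10 = 0 has discriminant (2)² - 4·(10) = -36 < 0, so r = -1 ± 3i.
Hence f_h = C1*cos(3*x)*exp(-x) + C2*exp(-x)*sin(3*x).
For the particular solution try f_p = A0 + A1*x. Substituting and matching coefficients of each power of x gives A0 = 7/25, A1 = 3/5, so f_p = 7/25 + 3*x/5.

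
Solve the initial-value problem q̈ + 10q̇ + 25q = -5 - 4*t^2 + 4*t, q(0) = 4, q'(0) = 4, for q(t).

Characteristic equation r² + 10r + 25 = 0 has discriminant (10)² - 4·(25) = 0, so r = -5 is a repeated root.
Hence q_h = (C1 + C2*t)*exp(-5*t).
For the particular solution try q_p = A0 + A1*t + A2*t^2. Substituting and matching coefficients of each power of t gives A0 = -189/625, A1 = 36/125, A2 = -4/25, so q_p = -189/625 - 4*t^2/25 + 36*t/125.
General solution: q = -189/625 - 4*t^2/25 + 36*t/125 + C1*exp(-5*t) + C2*t*exp(-5*t).
Apply the initial conditions: q(0) = -189/625 + C1 = 4 and q'(0) = 36/125 + C2 - 5*C1 = 4. Solving gives C1 = 2689/625, C2 = 3153/125.

q = -189/625 - 4*t**2/25 + 36*t/125 + 2689*exp(-5*t)/625 + 3153*t*exp(-5*t)/125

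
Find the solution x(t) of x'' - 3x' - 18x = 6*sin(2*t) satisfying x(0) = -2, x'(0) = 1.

x = -181*exp(-3*t)/117 - 47*exp(6*t)/90 - 33*sin(2*t)/130 + 9*cos(2*t)/130

Characteristic equation r² - 3r - 18 = 0 factors as (r - 6)(r + 3) = 0, so r = 6, -3.
Hence x_h = C1*exp(6*t) + C2*exp(-3*t).
Try x_p = A*cos(2*t) + B*sin(2*t). Substituting and equating the coefficients of cos(2t) and sin(2t) gives A = 9/130, B = -33/130, so x_p = -33*sin(2*t)/130 + 9*cos(2*t)/130.
General solution: x = -33*sin(2*t)/130 + 9*cos(2*t)/130 + C1*exp(6*t) + C2*exp(-3*t).
Apply the initial conditions: x(0) = 9/130 + C1 + C2 = -2 and x'(0) = -33/65 - 3*C2 + 6*C1 = 1. Solving gives C1 = -47/90, C2 = -181/117.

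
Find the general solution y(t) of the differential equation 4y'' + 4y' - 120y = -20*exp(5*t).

Divide through by 4: y'' + y' - 30y = -5*exp(5*t).
Characteristic equation r² + r - 30 = 0 factors as (r + 6)(r - 5) = 0, so r = -6, 5.
Hence y_h = C1*exp(-6*t) + C2*exp(5*t).
Since exp(5*t) solves the homogeneous equation (r = 5 is a root of multiplicity 1), multiply the trial by t. Try y_p = A*t*exp(5*t). Substituting into the equation and dividing by exp(5*t) gives A = -5/11, so y_p = -5*t*exp(5*t)/11.

y = C1*exp(-6*t) + C2*exp(5*t) - 5*t*exp(5*t)/11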